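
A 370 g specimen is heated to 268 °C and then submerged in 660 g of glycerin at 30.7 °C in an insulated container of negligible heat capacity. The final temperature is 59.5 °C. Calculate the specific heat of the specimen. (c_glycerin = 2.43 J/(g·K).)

Energy conservation, ΣQ = 0:
370×c×(59.5 − 268) + 660×2.43×(59.5 − 30.7) = 0
-77145 c = -46189
c = -46189/-77145 ≈ 0.5987 J/(g·K)

c ≈ 0.599 J/(g·K)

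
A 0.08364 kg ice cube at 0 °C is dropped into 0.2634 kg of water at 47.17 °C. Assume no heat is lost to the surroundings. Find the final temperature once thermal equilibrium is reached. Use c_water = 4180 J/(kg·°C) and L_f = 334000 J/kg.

T_f ≈ 16.5 °C

Net heat exchanged in the isolated system is zero:
latent heat to melt: 0.08364·334000 = 27936; warm the meltwater: 349.62 T; water: 1101(T − 47.17)
1450.6 T = 51935 − 27936 = 23999
T ≈ 16.54 °C — above 0 °C, consistent with complete melting.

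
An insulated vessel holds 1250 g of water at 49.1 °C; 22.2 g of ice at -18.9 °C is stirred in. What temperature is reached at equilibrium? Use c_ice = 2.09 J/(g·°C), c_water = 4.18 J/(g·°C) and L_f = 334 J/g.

Energy balance with sensible and latent terms:
ice -18.9→0 °C: 22.2·2.09·18.9 = 876.92
  melt ice: 22.2·334 = 7414.8
  warm the meltwater: 92.8 T
  water cools: 1250·4.18·(T − 49.1) = 5225(T − 49.1)
5317.8 T = 256548 − 8291.7 = 248256
T ≈ 46.68 °C. Since T > 0 °C, the all-ice-melts assumption holds.

T_f ≈ 46.7 °C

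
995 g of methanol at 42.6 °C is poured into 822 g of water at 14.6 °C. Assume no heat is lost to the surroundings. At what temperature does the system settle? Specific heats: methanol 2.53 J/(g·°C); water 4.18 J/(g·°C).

T_f ≈ 26.4 °C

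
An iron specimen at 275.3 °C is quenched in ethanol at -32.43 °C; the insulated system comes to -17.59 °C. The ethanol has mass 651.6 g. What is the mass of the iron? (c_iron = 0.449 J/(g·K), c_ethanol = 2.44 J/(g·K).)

|Q_iron| = |Q_ethanol|:
m×0.449×(275.3 − -17.59) = 651.6×2.44×(-17.59 − (-32.43))
131.51 m = 23594  ⇒  m ≈ 179.4 g

m ≈ 179 g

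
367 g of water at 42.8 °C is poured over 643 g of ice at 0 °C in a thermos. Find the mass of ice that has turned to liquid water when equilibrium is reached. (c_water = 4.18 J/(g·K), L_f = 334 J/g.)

Cooling the water to 0 °C releases 367×4.18×42.8 = 65658 J.
To melt every bit of ice: 643×334 = 214762 J.
Since 65658 < 214762 J, not all the ice melts; equilibrium is at 0 °C.
m_melted×334 = 65658  ⇒  m_melted ≈ 196.6 g.

m_melted ≈ 197 g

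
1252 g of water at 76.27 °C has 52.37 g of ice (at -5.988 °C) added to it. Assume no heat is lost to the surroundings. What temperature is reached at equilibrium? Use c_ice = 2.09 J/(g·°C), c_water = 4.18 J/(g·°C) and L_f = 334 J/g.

Let T be the final temperature. ΣQ_i = 0:
warm ice to 0 °C: 52.37·2.09·(0 − (-5.988)) = 655.41; melt ice: 52.37·334 = 17492; meltwater 0→T: 52.37·4.18·T = 218.91 T; water cools: 1252·4.18·(T − 76.27) = 5233.4(T − 76.27)
5452.3 T = 399148 − 18147 = 381001
T ≈ 69.88 °C. Since T > 0 °C, the all-ice-melts assumption holds.

T_f ≈ 69.9 °C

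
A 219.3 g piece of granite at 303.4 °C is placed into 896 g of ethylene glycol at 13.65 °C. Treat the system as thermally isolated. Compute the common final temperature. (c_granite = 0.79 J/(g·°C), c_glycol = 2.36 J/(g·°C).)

T_f ≈ 35.6 °C

Net heat exchanged in the isolated system is zero:
219.3·0.79·(T − 303.4) + 896·2.36·(T − 13.65) = 0
173.25(T − 303.4) + 2114.6(T − 13.65) = 0
2287.8 T = 81427
T = 81427 / 2287.8 = 35.6 °C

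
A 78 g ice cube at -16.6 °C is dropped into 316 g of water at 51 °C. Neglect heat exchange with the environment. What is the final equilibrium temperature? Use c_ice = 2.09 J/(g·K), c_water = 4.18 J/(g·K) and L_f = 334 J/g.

Let T be the final temperature. ΣQ_i = 0:
ice -16.6→0 °C: 78×2.09×16.6 = 2706.1; fusion: m_ice L_f = 78×334 = 26052; warm the meltwater: 326.04 T; water: 1320.9(T − 51)
1646.9 T = 67365 − 28758 = 38607
T ≈ 23.44 °C. Since T > 0 °C, the all-ice-melts assumption holds.

T_f ≈ 23.4 °C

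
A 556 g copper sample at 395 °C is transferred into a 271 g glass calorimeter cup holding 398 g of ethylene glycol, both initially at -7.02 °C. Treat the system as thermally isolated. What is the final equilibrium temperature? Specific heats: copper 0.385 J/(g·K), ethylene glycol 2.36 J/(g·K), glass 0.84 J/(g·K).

T_f ≈ 55.3 °C

Setting the total heat transfer to zero:
556*0.385*(T − 395) + 398*2.36*(T − (-7.02)) + 271*0.84*(T − (-7.02)) = 0
1381 T = 76362
T = 76362 / 1381 = 55.3 °C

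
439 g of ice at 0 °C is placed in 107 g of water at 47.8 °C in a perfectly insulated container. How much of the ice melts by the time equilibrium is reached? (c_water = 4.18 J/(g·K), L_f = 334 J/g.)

m_melted ≈ 64 g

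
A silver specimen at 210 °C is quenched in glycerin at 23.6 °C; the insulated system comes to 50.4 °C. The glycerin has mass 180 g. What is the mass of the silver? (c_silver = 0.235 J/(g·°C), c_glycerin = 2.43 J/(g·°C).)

m ≈ 313 g

Heat lost by the silver = heat gained by the glycerin:
m·0.235·(210 − 50.4) = 180·2.43·(50.4 − 23.6)
37.51 m = 11722  ⇒  m ≈ 312.5 g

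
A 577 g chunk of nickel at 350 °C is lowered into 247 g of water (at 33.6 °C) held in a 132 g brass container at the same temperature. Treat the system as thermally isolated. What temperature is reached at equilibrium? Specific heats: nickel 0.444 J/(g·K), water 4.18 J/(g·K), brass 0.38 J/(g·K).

T_f ≈ 94.1 °C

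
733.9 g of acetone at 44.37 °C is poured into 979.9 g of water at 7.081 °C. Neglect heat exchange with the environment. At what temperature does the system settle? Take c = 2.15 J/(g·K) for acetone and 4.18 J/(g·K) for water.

T_f ≈ 17.5 °C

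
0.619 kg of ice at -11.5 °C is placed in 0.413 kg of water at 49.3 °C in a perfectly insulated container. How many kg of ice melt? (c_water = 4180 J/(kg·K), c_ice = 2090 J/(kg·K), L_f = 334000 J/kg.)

Water can give up m c ΔT = 0.413·4180·49.3 = 85109 J before reaching 0 °C.
Warming the ice to 0 °C takes 0.619·2090·11.5 = 14878 J, leaving 70231 J for melting.
Fully melting the ice requires m_ice L_f = 0.619·334000 = 206746 J.
70231 J < 206746 J, so only part of the ice melts and the system sits at 0 °C.
m_melted·334000 = 70231  ⇒  m_melted ≈ 0.2103 kg.

m_melted ≈ 0.21 kg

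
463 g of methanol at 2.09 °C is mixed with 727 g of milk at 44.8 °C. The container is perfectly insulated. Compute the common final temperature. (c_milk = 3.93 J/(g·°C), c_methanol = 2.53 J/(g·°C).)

T_f ≈ 32.4 °C

Setting the total heat transfer to zero:
727·3.93·(T − 44.8) + 463·2.53·(T − 2.09) = 0
4028.5 T = 130447
T = 130447 / 4028.5 = 32.4 °C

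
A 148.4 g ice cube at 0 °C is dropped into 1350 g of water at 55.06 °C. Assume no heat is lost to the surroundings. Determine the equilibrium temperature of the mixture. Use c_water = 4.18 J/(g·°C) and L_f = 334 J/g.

T_f ≈ 41.7 °C

Energy balance with sensible and latent terms:
melt ice: 148.4×334 = 49566
  meltwater 0→T: 148.4×4.18×T = 620.31 T
  water cools: 1350×4.18×(T − 55.06) = 5643(T − 55.06)
6263.3 T = 310704 − 49566 = 261138
T ≈ 41.69 °C (positive, so assuming full melt was valid).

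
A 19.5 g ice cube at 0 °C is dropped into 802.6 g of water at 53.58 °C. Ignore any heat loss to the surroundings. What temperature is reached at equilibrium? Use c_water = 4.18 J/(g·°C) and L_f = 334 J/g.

T_f ≈ 50.4 °C

Heat gained plus heat lost sum to zero:
latent heat to melt: 19.5·334 = 6513
  meltwater 0→T: 19.5·4.18·T = 81.51 T
  water cools: 802.6·4.18·(T − 53.58) = 3354.9(T − 53.58)
3436.4 T = 179754 − 6513 = 173241
T ≈ 50.41 °C — above 0 °C, consistent with complete melting.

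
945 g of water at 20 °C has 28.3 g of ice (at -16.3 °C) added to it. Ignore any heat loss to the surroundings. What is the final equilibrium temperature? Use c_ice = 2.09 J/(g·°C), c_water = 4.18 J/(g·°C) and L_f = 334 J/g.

T_f ≈ 16.9 °C

Net heat exchanged in the isolated system is zero:
warm ice to 0 °C: 28.3×2.09×(0 − (-16.3)) = 964.1; melt ice: 28.3×334 = 9452.2; warm the meltwater: 118.29 T; water: 3950.1(T − 20)
4068.4 T = 79002 − 10416 = 68586
T ≈ 16.86 °C — above 0 °C, consistent with complete melting.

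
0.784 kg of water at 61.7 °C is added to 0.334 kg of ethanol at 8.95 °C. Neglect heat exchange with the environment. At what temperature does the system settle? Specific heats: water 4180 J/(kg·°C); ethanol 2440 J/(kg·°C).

T_f ≈ 51.2 °C

Taking heat into each body as positive, Σ m c ΔT = 0:
0.784·4180·(T − 61.7) + 0.334·2440·(T − 8.95) = 0
(3277.1 + 814.96) T = 3277.1·61.7 + 814.96·8.95
T = 209492/4092.1 ≈ 51.19 °C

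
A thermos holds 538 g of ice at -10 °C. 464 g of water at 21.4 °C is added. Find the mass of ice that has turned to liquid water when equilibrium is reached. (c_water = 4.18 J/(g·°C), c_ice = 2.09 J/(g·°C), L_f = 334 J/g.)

m_melted ≈ 90.6 g

Heat available from the water dropping to 0 °C: 464·4.18·21.4 = 41506 J.
Of that, 538·2.09·10 = 11244 J goes to bring the ice to 0 °C, leaving 30262 J.
To melt every bit of ice: 538·334 = 179692 J.
That's not enough to melt it all — equilibrium is at 0 °C with ice remaining.
m_melted·334 = 30262  ⇒  m_melted ≈ 90.6 g.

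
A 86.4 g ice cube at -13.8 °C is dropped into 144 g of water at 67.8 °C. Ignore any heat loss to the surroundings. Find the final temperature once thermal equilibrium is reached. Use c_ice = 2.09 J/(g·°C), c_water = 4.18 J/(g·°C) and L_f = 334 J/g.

Energy balance with sensible and latent terms:
warm ice to 0 °C: 86.4×2.09×(0 − (-13.8)) = 2491.9; melt ice: 86.4×334 = 28858; meltwater 0→T: 86.4×4.18×T = 361.15 T; water: 601.92(T − 67.8)
963.07 T = 40810 − 31350 = 9460.6
T ≈ 9.82 °C. Since T > 0 °C, the all-ice-melts assumption holds.

T_f ≈ 9.8 °C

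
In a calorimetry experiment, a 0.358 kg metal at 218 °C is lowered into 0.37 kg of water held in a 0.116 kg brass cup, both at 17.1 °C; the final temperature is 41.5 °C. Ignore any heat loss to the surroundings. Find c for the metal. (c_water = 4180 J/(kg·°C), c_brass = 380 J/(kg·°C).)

Heat gained plus heat lost sum to zero:
0.358×c×(41.5 − 218) + 0.37×4180×(41.5 − 17.1) + 0.116×380×(41.5 − 17.1) = 0
-63.19 c = -38813
c = -38813/-63.19 ≈ 614.2 J/(kg·°C)

c ≈ 614 J/(kg·°C)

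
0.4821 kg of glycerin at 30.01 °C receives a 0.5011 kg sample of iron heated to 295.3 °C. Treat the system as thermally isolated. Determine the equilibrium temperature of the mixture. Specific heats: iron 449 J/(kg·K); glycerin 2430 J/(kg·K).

T_f ≈ 72.8 °C

Taking heat into each body as positive, Σ m c ΔT = 0:
0.5011*449*(T − 295.3) + 0.4821*2430*(T − 30.01) = 0
224.99(T − 295.3) + 1171.5(T − 30.01) = 0
1396.5 T = 101598
T = 101598/1396.5 ≈ 72.75 °C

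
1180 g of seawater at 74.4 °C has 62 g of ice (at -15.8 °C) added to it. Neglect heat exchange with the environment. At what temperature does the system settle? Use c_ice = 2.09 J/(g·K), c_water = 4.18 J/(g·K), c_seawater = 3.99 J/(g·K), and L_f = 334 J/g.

T_f ≈ 65.9 °C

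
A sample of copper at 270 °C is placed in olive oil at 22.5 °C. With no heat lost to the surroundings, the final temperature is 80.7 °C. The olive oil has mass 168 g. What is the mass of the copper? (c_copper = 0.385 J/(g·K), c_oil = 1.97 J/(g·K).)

m ≈ 264 g

Conservation of energy gives ΣQ = 0:
m×0.385×(80.7 − 270) + 168×1.97×(80.7 − 22.5) = 0
-72.88 m = -19262
m = -19262/-72.88 ≈ 264.3 g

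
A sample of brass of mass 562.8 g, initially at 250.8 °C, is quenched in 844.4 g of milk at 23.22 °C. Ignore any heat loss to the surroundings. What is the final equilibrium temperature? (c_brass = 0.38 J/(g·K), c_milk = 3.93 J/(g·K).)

T_f ≈ 37.0 °C

Heat lost by the brass equals heat gained by the milk:
562.8·0.38·(250.8 − T) = 844.4·3.93·(T − 23.22)
213.86(250.8 − T) = 3318.5(T − 23.22)
3532.4 T = 130692  ⇒  T ≈ 37.00 °C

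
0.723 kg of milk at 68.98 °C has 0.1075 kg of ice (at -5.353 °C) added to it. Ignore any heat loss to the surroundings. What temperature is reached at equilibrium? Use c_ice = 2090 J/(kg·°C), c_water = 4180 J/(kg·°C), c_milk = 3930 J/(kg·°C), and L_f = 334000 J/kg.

Taking heat into each body as positive, Σ m c ΔT = 0:
ice -5.353→0 °C: 0.1075×2090×5.353 = 1202.7
  melt ice: 0.1075×334000 = 35905
  warm the meltwater: 449.35 T
  milk cools: 0.723×3930×(T − 68.98) = 2841.4(T − 68.98)
3290.7 T = 195999 − 37108 = 158891
T ≈ 48.28 °C (positive, so assuming full melt was valid).

T_f ≈ 48.3 °C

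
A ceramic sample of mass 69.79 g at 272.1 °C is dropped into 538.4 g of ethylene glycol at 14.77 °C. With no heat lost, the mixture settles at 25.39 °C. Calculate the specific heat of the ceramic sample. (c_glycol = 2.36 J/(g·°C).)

m_s c (T_s − T_f) = m_glycol c_glycol (T_f − T_0):
69.79·c·(272.1 − 25.39) = 538.4·2.36·(25.39 − 14.77)
17218 c = 13494  ⇒  c ≈ 0.7837 J/(g·°C)

c ≈ 0.784 J/(g·°C)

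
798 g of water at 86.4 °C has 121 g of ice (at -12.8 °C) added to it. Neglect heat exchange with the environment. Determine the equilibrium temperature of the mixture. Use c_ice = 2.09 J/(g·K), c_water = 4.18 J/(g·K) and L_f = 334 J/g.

Heat gained plus heat lost sum to zero:
ice -12.8→0 °C: 121·2.09·12.8 = 3237
  latent heat to melt: 121·334 = 40414
  meltwater 0→T: 121·4.18·T = 505.78 T
  water: 3335.6(T − 86.4)
3841.4 T = 288199 − 43651 = 244548
T ≈ 63.66 °C. Since T > 0 °C, the all-ice-melts assumption holds.

T_f ≈ 63.7 °C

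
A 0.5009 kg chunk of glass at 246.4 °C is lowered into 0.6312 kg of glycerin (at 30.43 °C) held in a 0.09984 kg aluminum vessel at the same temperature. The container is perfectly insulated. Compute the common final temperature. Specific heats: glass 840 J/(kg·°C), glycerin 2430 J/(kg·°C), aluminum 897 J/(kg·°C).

T_f ≈ 74.9 °C

Net heat exchanged in the isolated system is zero:
0.5009×840×(T − 246.4) + 0.6312×2430×(T − 30.43) + 0.09984×897×(T − 30.43) = 0
420.76(T − 246.4) + 1533.8(T − 30.43) + 89.56(T − 30.43) = 0
(420.76 + 1533.8 + 89.56) T = 420.76×246.4 + 1533.8×30.43 + 89.56×30.43
T ≈ 74.88 °C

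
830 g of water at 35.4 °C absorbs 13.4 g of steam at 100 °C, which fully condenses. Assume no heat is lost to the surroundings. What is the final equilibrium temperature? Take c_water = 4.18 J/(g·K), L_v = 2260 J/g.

T_f ≈ 45.0 °C

Conservation of energy gives ΣQ = 0:
condense steam: −13.4×2260 = −30284
  condensate cools 100→T: 13.4×4.18×(T − 100) = 56.01(T − 100)
  water warms: 830×4.18×(T − 35.4) = 3469.4(T − 35.4)
3525.4 T = 30284 + 5601.2 + 122817 = 158702
T ≈ 45.02 °C, under the boiling point, so the assumption holds.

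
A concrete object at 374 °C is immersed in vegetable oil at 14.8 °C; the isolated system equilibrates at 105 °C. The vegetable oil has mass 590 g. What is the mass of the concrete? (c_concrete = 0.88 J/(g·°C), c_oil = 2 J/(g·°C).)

m ≈ 450 g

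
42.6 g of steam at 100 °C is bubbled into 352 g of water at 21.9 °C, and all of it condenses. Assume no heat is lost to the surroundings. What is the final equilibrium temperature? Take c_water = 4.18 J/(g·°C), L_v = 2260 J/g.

Energy conservation, ΣQ = 0:
latent heat released on condensation: 42.6·2260 = 96276; condensed water 100 °C→T: 178.07(T − 100); water warms: 352·4.18·(T − 21.9) = 1471.4(T − 21.9)
1649.4 T = 96276 + 17807 + 32223 = 146306
T ≈ 88.70 °C (< 100 °C, so full condensation is consistent).

T_f ≈ 88.7 °C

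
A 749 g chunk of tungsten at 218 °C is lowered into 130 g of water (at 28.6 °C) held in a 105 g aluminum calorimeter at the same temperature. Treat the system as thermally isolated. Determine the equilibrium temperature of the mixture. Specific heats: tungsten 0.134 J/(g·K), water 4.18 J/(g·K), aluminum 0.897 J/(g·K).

T_f ≈ 54.4 °C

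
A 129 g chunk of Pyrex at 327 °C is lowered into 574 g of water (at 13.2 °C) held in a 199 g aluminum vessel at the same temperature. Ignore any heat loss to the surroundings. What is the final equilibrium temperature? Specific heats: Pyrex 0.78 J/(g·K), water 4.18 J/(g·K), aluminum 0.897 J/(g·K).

T_f ≈ 25.0 °C

Energy conservation, ΣQ = 0:
129*0.78*(T − 327) + 574*4.18*(T − 13.2) + 199*0.897*(T − 13.2) = 0
2678.4 T = 66930
T ≈ 24.99 °C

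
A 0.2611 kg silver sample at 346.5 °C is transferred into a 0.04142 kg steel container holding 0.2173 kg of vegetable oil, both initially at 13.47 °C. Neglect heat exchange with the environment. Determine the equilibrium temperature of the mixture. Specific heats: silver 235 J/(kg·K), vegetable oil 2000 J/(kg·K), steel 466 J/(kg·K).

Setting the total heat transfer to zero:
0.2611*235*(T − 346.5) + 0.2173*2000*(T − 13.47) + 0.04142*466*(T − 13.47) = 0
515.26 T = 27375
T = 27375/515.26 ≈ 53.13 °C

T_f ≈ 53.1 °C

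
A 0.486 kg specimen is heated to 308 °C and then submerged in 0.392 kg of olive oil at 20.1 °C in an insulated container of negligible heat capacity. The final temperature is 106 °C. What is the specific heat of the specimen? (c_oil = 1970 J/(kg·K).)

m_s c (T_s − T_f) = m_oil c_oil (T_f − T_0):
0.486×c×(308 − 106) = 0.392×1970×(106 − 20.1)
98.17 c = 66335  ⇒  c ≈ 675.7 J/(kg·K)

c ≈ 676 J/(kg·K)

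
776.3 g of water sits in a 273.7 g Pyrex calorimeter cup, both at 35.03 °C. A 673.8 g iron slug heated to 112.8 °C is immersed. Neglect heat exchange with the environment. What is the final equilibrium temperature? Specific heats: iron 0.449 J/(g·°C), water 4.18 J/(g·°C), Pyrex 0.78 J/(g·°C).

T_f ≈ 41.3 °C

Setting the total heat transfer to zero:
673.8·0.449·(T − 112.8) + 776.3·4.18·(T − 35.03) + 273.7·0.78·(T − 35.03) = 0
(302.54 + 3244.9 + 213.49) T = 302.54·112.8 + 3244.9·35.03 + 213.49·35.03
T = 155275/3761 ≈ 41.29 °C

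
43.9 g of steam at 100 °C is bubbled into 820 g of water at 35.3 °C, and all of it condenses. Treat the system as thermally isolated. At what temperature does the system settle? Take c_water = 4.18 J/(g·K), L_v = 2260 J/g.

Setting the total heat transfer to zero:
latent heat released on condensation: 43.9·2260 = 99214
  condensate cools 100→T: 43.9·4.18·(T − 100) = 183.5(T − 100)
  water warms: 820·4.18·(T − 35.3) = 3427.6(T − 35.3)
3611.1 T = 99214 + 18350 + 120994 = 238558
T ≈ 66.06 °C, under the boiling point, so the assumption holds.

T_f ≈ 66.1 °C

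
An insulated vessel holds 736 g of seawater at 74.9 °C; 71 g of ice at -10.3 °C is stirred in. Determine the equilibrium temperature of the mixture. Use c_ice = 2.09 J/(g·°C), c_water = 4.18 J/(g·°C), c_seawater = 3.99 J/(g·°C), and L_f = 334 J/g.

T_f ≈ 60.2 °C

Energy conservation, ΣQ = 0:
warm ice to 0 °C: 71·2.09·(0 − (-10.3)) = 1528.4; latent heat to melt: 71·334 = 23714; meltwater 0→T: 71·4.18·T = 296.78 T; seawater cools: 736·3.99·(T − 74.9) = 2936.6(T − 74.9)
3233.4 T = 219954 − 25242 = 194712
T ≈ 60.22 °C — above 0 °C, consistent with complete melting.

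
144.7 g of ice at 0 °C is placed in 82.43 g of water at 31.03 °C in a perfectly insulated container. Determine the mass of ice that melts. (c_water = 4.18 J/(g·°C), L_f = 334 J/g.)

m_melted ≈ 32 g

Water can give up m c ΔT = 82.43·4.18·31.03 = 10692 J before reaching 0 °C.
Melting all 144.7 g of ice would need 144.7·334 = 48330 J.
That's not enough to melt it all — equilibrium is at 0 °C with ice remaining.
Mass melted = 10692/334 ≈ 32.01 g.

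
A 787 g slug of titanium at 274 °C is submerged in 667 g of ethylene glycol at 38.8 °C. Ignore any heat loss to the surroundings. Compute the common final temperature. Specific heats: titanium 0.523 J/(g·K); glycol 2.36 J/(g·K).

T_f ≈ 87.6 °C

Let T be the final temperature. ΣQ_i = 0:
787*0.523*(T − 274) + 667*2.36*(T − 38.8) = 0
(411.6 + 1574.1) T = 411.6*274 + 1574.1*38.8
T = 173855/1985.7 ≈ 87.55 °C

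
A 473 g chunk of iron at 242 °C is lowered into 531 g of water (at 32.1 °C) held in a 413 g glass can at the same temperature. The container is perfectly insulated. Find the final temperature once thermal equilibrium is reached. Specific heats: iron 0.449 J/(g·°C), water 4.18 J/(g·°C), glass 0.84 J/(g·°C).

Taking heat into each body as positive, Σ m c ΔT = 0:
473×0.449×(T − 242) + 531×4.18×(T − 32.1) + 413×0.84×(T − 32.1) = 0
212.38(T − 242) + 2219.6(T − 32.1) + 346.92(T − 32.1) = 0
2778.9 T = 133780
T = 133780 / 2778.9 = 48.1 °C

T_f ≈ 48.1 °C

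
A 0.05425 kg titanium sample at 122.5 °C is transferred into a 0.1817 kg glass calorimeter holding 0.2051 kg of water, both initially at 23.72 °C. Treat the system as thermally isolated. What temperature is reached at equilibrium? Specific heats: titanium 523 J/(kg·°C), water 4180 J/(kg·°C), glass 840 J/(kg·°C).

Energy conservation, ΣQ = 0:
0.05425·523·(T − 122.5) + 0.2051·4180·(T − 23.72) + 0.1817·840·(T − 23.72) = 0
28.37(T − 122.5) + 857.32(T − 23.72) + 152.63(T − 23.72) = 0
1038.3 T = 27432
T = 27432 / 1038.3 = 26.4 °C

T_f ≈ 26.4 °C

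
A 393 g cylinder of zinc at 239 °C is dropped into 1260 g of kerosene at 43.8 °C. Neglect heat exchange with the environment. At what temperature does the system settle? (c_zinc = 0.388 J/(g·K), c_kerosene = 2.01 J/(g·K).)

T_f ≈ 54.9 °C

With ΣQ=0 the equilibrium temperature is the m·c-weighted mean:
T_f = (152.48·239 + 2532.6·43.8) / (152.48 + 2532.6)
    = 147372 / 2685.1 ≈ 54.89 °C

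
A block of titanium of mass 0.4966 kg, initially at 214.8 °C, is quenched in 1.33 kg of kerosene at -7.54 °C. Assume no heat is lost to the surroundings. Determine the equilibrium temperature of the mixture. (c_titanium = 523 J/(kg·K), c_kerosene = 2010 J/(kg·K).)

T_f = Σ m_i c_i T_i / Σ m_i c_i:
T_f = (259.72·214.8 + 2673.3·(-7.54)) / (259.72 + 2673.3)
    = 35632 / 2933 ≈ 12.15 °C

T_f ≈ 12.1 °C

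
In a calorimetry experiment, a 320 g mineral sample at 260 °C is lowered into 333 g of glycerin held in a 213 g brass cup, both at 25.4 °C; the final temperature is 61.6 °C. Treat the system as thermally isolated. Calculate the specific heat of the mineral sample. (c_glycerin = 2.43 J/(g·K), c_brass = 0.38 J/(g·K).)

Let T be the final temperature. ΣQ_i = 0:
320×c×(61.6 − 260) + 333×2.43×(61.6 − 25.4) + 213×0.38×(61.6 − 25.4) = 0
-63488 c = -32223
c = -32223/-63488 ≈ 0.5075 J/(g·K)

c ≈ 0.508 J/(g·K)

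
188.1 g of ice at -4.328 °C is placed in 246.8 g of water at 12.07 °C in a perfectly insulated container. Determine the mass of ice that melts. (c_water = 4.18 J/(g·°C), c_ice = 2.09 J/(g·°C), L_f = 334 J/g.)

m_melted ≈ 32.2 g

Heat available from the water dropping to 0 °C: 246.8×4.18×12.07 = 12452 J.
Warming the ice to 0 °C takes 188.1×2.09×4.328 = 1701.5 J, leaving 10750 J for melting.
Fully melting the ice requires m_ice L_f = 188.1×334 = 62825 J.
Since 10750 < 62825 J, not all the ice melts; equilibrium is at 0 °C.
Mass melted = 10750/334 ≈ 32.19 g.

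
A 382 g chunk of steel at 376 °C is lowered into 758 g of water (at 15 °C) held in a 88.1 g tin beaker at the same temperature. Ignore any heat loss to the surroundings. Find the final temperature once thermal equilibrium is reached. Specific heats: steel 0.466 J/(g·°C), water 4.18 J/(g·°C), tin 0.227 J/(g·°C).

T_f ≈ 34.1 °C

Taking heat into each body as positive, Σ m c ΔT = 0:
382×0.466×(T − 376) + 758×4.18×(T − 15) + 88.1×0.227×(T − 15) = 0
178.01(T − 376) + 3168.4(T − 15) + 20(T − 15) = 0
3366.5 T = 114759
T = 114759/3366.5 ≈ 34.09 °C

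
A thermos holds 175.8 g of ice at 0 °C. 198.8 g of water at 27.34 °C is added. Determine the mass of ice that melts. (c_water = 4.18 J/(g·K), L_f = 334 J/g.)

Cooling the water to 0 °C releases 198.8×4.18×27.34 = 22719 J.
To melt every bit of ice: 175.8×334 = 58717 J.
22719 J < 58717 J, so only part of the ice melts and the system sits at 0 °C.
m_melted×334 = 22719  ⇒  m_melted ≈ 68.02 g.

m_melted ≈ 68 g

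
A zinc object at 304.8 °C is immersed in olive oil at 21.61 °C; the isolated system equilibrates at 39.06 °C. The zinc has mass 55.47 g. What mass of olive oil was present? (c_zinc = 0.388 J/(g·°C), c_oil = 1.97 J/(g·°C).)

Heat lost by the zinc = heat gained by the oil:
55.47·0.388·(304.8 − 39.06) = m·1.97·(39.06 − 21.61)
34.38 m = 5719.4  ⇒  m ≈ 166.4 g

m ≈ 166 g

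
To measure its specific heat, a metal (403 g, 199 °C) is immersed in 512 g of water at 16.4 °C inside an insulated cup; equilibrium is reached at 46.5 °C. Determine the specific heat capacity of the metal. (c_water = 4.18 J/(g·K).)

Conservation of energy gives ΣQ = 0:
403·c·(46.5 − 199) + 512·4.18·(46.5 − 16.4) = 0
-61458 c = -64419
c = -64419/-61458 ≈ 1.048 J/(g·K)

c ≈ 1.05 J/(g·K)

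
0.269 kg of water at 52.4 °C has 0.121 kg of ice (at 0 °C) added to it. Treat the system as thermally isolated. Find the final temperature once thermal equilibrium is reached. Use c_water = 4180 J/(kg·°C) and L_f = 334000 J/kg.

T_f ≈ 11.4 °C

Energy balance with sensible and latent terms:
latent heat to melt: 0.121×334000 = 40414
  meltwater 0→T: 0.121×4180×T = 505.78 T
  water cools: 0.269×4180×(T − 52.4) = 1124.4(T − 52.4)
1630.2 T = 58920 − 40414 = 18506
T ≈ 11.35 °C — above 0 °C, consistent with complete melting.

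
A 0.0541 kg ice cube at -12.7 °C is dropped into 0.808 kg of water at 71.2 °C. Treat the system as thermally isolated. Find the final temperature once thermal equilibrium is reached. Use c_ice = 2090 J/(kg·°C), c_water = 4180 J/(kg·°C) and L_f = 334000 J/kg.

T_f ≈ 61.3 °C

Taking heat into each body as positive, Σ m c ΔT = 0:
ice -12.7→0 °C: 0.0541×2090×12.7 = 1436; latent heat to melt: 0.0541×334000 = 18069; warm the meltwater: 226.14 T; water: 3377.4(T − 71.2)
3603.6 T = 240474 − 19505 = 220968
T ≈ 61.32 °C. Since T > 0 °C, the all-ice-melts assumption holds.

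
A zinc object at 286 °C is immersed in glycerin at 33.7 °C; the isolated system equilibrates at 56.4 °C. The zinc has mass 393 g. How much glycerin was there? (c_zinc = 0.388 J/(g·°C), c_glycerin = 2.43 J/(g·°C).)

|Q_zinc| = |Q_glycerin|:
393·0.388·(286 − 56.4) = m·2.43·(56.4 − 33.7)
55.16 m = 35010  ⇒  m ≈ 634.7 g

m ≈ 635 g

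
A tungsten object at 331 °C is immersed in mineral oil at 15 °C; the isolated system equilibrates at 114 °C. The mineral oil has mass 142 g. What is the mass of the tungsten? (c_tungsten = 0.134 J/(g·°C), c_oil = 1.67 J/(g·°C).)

m ≈ 807 g

Net heat exchanged in the isolated system is zero:
m×0.134×(114 − 331) + 142×1.67×(114 − 15) = 0
-29.08 m = -23477
m = -23477/-29.08 ≈ 807.4 g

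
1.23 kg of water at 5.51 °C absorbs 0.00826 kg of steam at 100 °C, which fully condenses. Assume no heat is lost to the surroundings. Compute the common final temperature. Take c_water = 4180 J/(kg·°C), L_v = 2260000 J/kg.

T_f ≈ 9.7 °C

Net heat exchanged in the isolated system is zero:
steam→water at 100 °C releases m L_v = 0.00826·2260000 = 18668; condensate cools 100→T: 0.00826·4180·(T − 100) = 34.53(T − 100); original water: 5141.4(T − 5.51)
5175.9 T = 18668 + 3452.7 + 28329 = 50449
T ≈ 9.75 °C — below 100 °C, confirming all the steam condensed.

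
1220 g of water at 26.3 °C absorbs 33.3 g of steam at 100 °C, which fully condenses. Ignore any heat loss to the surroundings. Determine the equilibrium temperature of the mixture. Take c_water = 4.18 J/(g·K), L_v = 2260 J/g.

Conservation of energy gives ΣQ = 0:
condense steam: −33.3×2260 = −75258
  condensate cools 100→T: 33.3×4.18×(T − 100) = 139.19(T − 100)
  water warms: 1220×4.18×(T − 26.3) = 5099.6(T − 26.3)
5238.8 T = 75258 + 13919 + 134119 = 223297
T ≈ 42.62 °C, under the boiling point, so the assumption holds.

T_f ≈ 42.6 °C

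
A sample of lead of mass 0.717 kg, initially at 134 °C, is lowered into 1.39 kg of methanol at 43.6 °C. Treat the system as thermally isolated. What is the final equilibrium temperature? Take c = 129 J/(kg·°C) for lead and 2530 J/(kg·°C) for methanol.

Taking heat into each body as positive, Σ m c ΔT = 0:
0.717·129·(T − 134) + 1.39·2530·(T − 43.6) = 0
92.49(T − 134) + 3516.7(T − 43.6) = 0
(92.49 + 3516.7) T = 92.49·134 + 3516.7·43.6
T ≈ 45.92 °C

T_f ≈ 45.9 °C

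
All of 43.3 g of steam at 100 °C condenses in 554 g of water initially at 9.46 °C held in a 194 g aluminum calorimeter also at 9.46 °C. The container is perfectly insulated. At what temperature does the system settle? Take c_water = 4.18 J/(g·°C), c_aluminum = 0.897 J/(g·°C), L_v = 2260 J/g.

T_f ≈ 52.2 °C

Taking heat into each body as positive, Σ m c ΔT = 0:
latent heat released on condensation: 43.3·2260 = 97858
  condensate cools 100→T: 43.3·4.18·(T − 100) = 180.99(T − 100)
  water warms: 554·4.18·(T − 9.46) = 2315.7(T − 9.46)
  cup: 174.02(T − 9.46)
2670.7 T = 97858 + 18099 + 23553 = 139510
T ≈ 52.24 °C (< 100 °C, so full condensation is consistent).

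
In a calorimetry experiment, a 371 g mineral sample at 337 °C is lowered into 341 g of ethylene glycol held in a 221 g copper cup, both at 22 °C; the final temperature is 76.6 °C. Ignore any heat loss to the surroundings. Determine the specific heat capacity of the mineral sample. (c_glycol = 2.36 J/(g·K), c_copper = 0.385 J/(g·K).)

c ≈ 0.503 J/(g·K)

Energy conservation, ΣQ = 0:
371·c·(76.6 − 337) + 341·2.36·(76.6 − 22) + 221·0.385·(76.6 − 22) = 0
-96608 c = -48586
c = -48586/-96608 ≈ 0.5029 J/(g·K)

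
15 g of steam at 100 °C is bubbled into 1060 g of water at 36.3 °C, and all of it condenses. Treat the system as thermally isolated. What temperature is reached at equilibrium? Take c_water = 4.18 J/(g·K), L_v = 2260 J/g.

T_f ≈ 44.7 °C

Setting the total heat transfer to zero:
condense steam: −15·2260 = −33900
  condensed water 100 °C→T: 62.7(T − 100)
  original water: 4430.8(T − 36.3)
4493.5 T = 33900 + 6270 + 160838 = 201008
T ≈ 44.73 °C — below 100 °C, confirming all the steam condensed.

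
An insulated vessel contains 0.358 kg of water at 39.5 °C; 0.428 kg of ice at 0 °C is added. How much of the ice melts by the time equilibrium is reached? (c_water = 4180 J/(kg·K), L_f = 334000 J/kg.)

Heat available from the water dropping to 0 °C: 0.358·4180·39.5 = 59109 J.
Fully melting the ice requires m_ice L_f = 0.428·334000 = 142952 J.
59109 J < 142952 J, so only part of the ice melts and the system sits at 0 °C.
m_melt = 59109 / L_f = 0.177 kg.

m_melted ≈ 0.177 kg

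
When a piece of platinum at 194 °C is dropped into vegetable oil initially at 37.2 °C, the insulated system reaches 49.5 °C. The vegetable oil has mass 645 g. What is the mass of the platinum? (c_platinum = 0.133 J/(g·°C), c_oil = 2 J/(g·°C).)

m ≈ 826 g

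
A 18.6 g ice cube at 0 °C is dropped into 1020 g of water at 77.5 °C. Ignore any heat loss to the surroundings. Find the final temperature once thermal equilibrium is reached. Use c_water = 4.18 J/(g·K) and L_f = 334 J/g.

Energy balance with sensible and latent terms:
latent heat to melt: 18.6×334 = 6212.4; warm the meltwater: 77.75 T; water: 4263.6(T − 77.5)
4341.3 T = 330429 − 6212.4 = 324217
T ≈ 74.68 °C. Since T > 0 °C, the all-ice-melts assumption holds.

T_f ≈ 74.7 °C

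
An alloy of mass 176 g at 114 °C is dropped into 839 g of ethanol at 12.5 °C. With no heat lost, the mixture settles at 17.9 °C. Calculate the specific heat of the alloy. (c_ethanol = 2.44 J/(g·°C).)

c ≈ 0.654 J/(g·°C)

Heat gained plus heat lost sum to zero:
176·c·(17.9 − 114) + 839·2.44·(17.9 − 12.5) = 0
-16914 c = -11055
c = -11055/-16914 ≈ 0.6536 J/(g·°C)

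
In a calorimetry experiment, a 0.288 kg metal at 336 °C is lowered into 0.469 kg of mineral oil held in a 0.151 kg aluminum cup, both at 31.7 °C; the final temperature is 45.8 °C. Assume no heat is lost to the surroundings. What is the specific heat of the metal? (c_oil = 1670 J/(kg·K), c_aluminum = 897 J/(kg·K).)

Setting the total heat transfer to zero:
0.288×c×(45.8 − 336) + 0.469×1670×(45.8 − 31.7) + 0.151×897×(45.8 − 31.7) = 0
-83.58 c = -12953
c = -12953/-83.58 ≈ 155 J/(kg·K)

c ≈ 155 J/(kg·K)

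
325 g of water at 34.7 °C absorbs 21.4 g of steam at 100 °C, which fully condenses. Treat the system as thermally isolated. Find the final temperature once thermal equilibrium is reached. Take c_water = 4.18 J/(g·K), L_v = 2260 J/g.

T_f ≈ 72.1 °C

Conservation of energy gives ΣQ = 0:
steam→water at 100 °C releases m L_v = 21.4·2260 = 48364; condensed water 100 °C→T: 89.45(T − 100); original water: 1358.5(T − 34.7)
1448 T = 48364 + 8945.2 + 47140 = 104449
T ≈ 72.14 °C (< 100 °C, so full condensation is consistent).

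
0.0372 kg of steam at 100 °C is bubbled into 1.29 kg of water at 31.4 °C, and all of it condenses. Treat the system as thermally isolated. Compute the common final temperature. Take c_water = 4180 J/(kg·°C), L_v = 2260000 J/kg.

Energy balance with sensible and latent terms:
latent heat released on condensation: 0.0372·2260000 = 84072
  condensate cools 100→T: 0.0372·4180·(T − 100) = 155.5(T − 100)
  water warms: 1.29·4180·(T − 31.4) = 5392.2(T − 31.4)
5547.7 T = 84072 + 15550 + 169315 = 268937
T ≈ 48.48 °C (< 100 °C, so full condensation is consistent).

T_f ≈ 48.5 °C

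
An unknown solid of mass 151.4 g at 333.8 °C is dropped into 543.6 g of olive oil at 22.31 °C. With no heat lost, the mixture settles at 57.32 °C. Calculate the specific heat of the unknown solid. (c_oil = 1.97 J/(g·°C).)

c ≈ 0.896 J/(g·°C)

m_s c (T_s − T_f) = m_oil c_oil (T_f − T_0):
151.4×c×(333.8 − 57.32) = 543.6×1.97×(57.32 − 22.31)
41859 c = 37492  ⇒  c ≈ 0.8957 J/(g·°C)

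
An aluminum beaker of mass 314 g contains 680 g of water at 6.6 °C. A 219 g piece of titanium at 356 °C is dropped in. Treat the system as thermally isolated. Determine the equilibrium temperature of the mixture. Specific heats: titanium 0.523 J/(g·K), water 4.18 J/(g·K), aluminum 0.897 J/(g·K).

Net heat exchanged in the isolated system is zero:
219×0.523×(T − 356) + 680×4.18×(T − 6.6) + 314×0.897×(T − 6.6) = 0
114.54(T − 356) + 2842.4(T − 6.6) + 281.66(T − 6.6) = 0
3238.6 T = 61394
T ≈ 18.96 °C

T_f ≈ 19.0 °C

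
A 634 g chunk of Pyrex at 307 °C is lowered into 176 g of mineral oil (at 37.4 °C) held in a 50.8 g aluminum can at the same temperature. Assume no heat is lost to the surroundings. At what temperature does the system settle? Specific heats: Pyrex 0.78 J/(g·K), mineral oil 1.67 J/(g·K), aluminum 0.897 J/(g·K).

T_f ≈ 197.3 °C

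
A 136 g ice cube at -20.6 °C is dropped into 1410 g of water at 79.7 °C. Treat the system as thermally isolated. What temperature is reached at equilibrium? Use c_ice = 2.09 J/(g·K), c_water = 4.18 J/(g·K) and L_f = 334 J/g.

T_f ≈ 64.8 °C

Sum of m c ΔT and latent-heat terms is zero:
warm ice to 0 °C: 136×2.09×(0 − (-20.6)) = 5855.3; latent heat to melt: 136×334 = 45424; warm the meltwater: 568.48 T; water: 5893.8(T − 79.7)
6462.3 T = 469736 − 51279 = 418457
T ≈ 64.75 °C. Since T > 0 °C, the all-ice-melts assumption holds.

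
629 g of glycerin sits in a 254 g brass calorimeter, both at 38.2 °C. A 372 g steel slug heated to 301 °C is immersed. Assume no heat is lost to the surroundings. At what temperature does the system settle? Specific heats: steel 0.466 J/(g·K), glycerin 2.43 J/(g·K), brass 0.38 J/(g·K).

T_f ≈ 63.5 °C

T_f is the heat-capacity-weighted average of the initial temperatures:
T_f = (173.35·301 + 1528.5·38.2 + 96.52·38.2) / (173.35 + 1528.5 + 96.52)
    = 114254 / 1798.3 ≈ 63.53 °C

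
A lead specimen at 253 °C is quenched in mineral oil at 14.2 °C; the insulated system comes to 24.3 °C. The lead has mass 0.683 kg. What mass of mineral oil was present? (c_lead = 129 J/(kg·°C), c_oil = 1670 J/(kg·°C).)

Heat gained plus heat lost sum to zero:
0.683×129×(24.3 − 253) + m×1670×(24.3 − 14.2) = 0
16867 m = 20150
m = 20150/16867 ≈ 1.195 kg

m ≈ 1.19 kg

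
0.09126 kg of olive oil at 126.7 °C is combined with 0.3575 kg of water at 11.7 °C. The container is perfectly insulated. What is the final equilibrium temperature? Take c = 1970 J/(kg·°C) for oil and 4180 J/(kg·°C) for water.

Energy conservation, ΣQ = 0:
0.09126·1970·(T − 126.7) + 0.3575·4180·(T − 11.7) = 0
179.78(T − 126.7) + 1494.3(T − 11.7) = 0
1674.1 T = 40262
T ≈ 24.05 °C

T_f ≈ 24.0 °C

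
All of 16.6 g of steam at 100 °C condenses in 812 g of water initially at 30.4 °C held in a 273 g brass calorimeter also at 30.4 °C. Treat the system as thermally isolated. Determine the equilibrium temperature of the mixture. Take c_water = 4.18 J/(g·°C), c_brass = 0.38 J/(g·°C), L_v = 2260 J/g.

Energy balance with sensible and latent terms:
latent heat released on condensation: 16.6×2260 = 37516
  condensed water 100 °C→T: 69.39(T − 100)
  water warms: 812×4.18×(T − 30.4) = 3394.2(T − 30.4)
  cup: 103.74(T − 30.4)
3567.3 T = 37516 + 6938.8 + 106336 = 150791
T ≈ 42.27 °C (< 100 °C, so full condensation is consistent).

T_f ≈ 42.3 °C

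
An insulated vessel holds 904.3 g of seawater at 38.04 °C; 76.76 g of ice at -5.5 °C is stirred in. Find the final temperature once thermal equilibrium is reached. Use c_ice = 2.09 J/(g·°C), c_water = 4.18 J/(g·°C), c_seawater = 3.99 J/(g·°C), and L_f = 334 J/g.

Sum of m c ΔT and latent-heat terms is zero:
warm ice to 0 °C: 76.76·2.09·(0 − (-5.5)) = 882.36
  fusion: m_ice L_f = 76.76·334 = 25638
  warm the meltwater: 320.86 T
  seawater: 3608.2(T − 38.04)
3929 T = 137254 − 26520 = 110734
T ≈ 28.18 °C. Since T > 0 °C, the all-ice-melts assumption holds.

T_f ≈ 28.2 °C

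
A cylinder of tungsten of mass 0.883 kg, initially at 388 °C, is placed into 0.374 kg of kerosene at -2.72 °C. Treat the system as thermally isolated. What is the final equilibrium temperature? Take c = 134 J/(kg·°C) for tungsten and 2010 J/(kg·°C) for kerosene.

|Q_tungsten| = |Q_kerosene|:
0.883×134×(388 − T) = 0.374×2010×(T − (-2.72))
118.32(388 − T) = 751.74(T − (-2.72))
870.06 T = 43864  ⇒  T ≈ 50.42 °C

T_f ≈ 50.4 °C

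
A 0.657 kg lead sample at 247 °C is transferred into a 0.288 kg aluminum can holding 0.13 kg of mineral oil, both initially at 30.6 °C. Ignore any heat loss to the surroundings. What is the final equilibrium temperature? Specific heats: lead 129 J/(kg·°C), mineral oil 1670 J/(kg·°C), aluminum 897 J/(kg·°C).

T_f ≈ 63.3 °C

Net heat exchanged in the isolated system is zero:
0.657×129×(T − 247) + 0.13×1670×(T − 30.6) + 0.288×897×(T − 30.6) = 0
84.75(T − 247) + 217.1(T − 30.6) + 258.34(T − 30.6) = 0
560.19 T = 35482
T = 35482 / 560.19 = 63.3 °C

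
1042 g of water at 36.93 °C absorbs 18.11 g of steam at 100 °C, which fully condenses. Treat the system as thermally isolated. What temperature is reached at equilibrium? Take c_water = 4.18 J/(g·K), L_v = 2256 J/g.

T_f ≈ 47.2 °C

Let T be the final temperature. ΣQ_i = 0:
condense steam: −18.11×2256 = −40856; condensate cools 100→T: 18.11×4.18×(T − 100) = 75.7(T − 100); original water: 4355.6(T − 36.93)
4431.3 T = 40856 + 7570 + 160851 = 209277
T ≈ 47.23 °C (< 100 °C, so full condensation is consistent).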